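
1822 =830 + 992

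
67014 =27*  2482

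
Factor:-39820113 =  - 3^3*73^1 * 89^1*227^1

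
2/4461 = 2/4461=0.00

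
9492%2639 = 1575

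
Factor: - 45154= -2^1*107^1*211^1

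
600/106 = 300/53 = 5.66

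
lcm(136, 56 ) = 952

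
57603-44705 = 12898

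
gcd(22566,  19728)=6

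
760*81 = 61560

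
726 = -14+740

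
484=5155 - 4671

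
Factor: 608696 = 2^3*11^1*6917^1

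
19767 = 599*33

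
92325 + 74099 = 166424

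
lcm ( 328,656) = 656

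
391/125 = 391/125  =  3.13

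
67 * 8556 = 573252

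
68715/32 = 2147+11/32 = 2147.34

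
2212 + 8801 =11013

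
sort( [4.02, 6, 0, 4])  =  [ 0, 4,4.02,6 ] 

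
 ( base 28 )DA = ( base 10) 374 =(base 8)566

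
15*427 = 6405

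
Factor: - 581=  -7^1*83^1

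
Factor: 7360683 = 3^1*11^1 * 223051^1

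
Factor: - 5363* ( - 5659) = 30349217 = 31^1*173^1*5659^1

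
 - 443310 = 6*(  -  73885 ) 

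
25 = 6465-6440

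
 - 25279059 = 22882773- 48161832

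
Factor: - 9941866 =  - 2^1 * 11^1*451903^1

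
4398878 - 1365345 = 3033533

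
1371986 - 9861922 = - 8489936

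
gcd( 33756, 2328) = 1164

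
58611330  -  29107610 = 29503720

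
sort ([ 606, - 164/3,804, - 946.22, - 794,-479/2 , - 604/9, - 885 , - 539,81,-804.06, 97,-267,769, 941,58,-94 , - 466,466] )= [ - 946.22, - 885, - 804.06, -794,-539  ,  -  466, - 267, - 479/2, - 94, - 604/9, - 164/3, 58, 81, 97, 466, 606,  769, 804, 941 ] 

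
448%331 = 117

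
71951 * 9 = 647559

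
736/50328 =92/6291 =0.01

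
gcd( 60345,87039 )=9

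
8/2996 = 2/749 = 0.00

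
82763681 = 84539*979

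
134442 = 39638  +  94804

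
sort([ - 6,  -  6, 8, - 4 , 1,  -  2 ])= [ - 6, - 6,- 4 ,  -  2, 1,8]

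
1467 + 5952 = 7419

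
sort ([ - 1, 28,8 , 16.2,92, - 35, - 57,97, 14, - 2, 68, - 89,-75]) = [-89, - 75, - 57,  -  35, - 2, - 1, 8, 14, 16.2,28,68, 92, 97]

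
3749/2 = 1874 + 1/2 = 1874.50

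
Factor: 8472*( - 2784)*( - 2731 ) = 2^8*3^2*29^1* 353^1*2731^1 = 64413497088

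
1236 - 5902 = - 4666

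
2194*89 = 195266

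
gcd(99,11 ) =11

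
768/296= 2 + 22/37 = 2.59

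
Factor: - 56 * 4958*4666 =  - 2^5*7^1*37^1*67^1 * 2333^1 = -1295505568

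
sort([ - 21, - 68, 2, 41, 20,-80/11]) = [-68, - 21, - 80/11,2 , 20, 41 ]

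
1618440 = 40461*40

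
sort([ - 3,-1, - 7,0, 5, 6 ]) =[ - 7, - 3,-1,0,5,6 ] 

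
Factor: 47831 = 7^1*6833^1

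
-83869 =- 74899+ - 8970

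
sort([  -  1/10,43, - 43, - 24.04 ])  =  [ - 43,-24.04, - 1/10, 43]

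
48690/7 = 48690/7= 6955.71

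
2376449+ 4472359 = 6848808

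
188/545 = 188/545 = 0.34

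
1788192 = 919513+868679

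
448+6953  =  7401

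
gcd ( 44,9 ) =1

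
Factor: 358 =2^1*179^1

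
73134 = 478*153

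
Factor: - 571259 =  - 13^1*43943^1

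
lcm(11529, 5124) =46116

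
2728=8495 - 5767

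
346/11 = 31  +  5/11  =  31.45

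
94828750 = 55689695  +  39139055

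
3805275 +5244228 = 9049503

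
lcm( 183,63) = 3843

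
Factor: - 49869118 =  - 2^1*13^1*37^1*51839^1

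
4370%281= 155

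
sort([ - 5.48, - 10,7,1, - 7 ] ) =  [ - 10, - 7, - 5.48,  1, 7]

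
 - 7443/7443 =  -1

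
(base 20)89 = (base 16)A9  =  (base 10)169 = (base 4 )2221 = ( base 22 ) 7F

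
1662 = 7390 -5728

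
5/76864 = 5/76864  =  0.00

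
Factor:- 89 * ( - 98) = 8722 = 2^1*7^2*89^1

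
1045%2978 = 1045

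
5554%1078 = 164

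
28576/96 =297 + 2/3= 297.67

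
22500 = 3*7500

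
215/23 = 215/23 = 9.35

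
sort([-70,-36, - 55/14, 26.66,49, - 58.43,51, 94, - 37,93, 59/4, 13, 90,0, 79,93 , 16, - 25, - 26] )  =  [ - 70,-58.43, - 37, - 36, - 26,  -  25, - 55/14, 0, 13,  59/4,16, 26.66, 49, 51, 79, 90, 93, 93, 94]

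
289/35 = 289/35 = 8.26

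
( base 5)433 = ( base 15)7D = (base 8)166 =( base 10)118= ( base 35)3D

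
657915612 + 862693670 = 1520609282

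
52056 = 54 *964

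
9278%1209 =815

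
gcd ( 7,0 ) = 7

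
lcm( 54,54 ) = 54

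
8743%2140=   183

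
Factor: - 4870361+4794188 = -76173 = - 3^1*25391^1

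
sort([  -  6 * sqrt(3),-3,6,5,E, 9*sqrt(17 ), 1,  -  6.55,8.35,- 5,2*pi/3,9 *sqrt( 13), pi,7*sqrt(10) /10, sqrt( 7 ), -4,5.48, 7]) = [- 6*sqrt(3 ), - 6.55,  -  5, - 4,  -  3, 1,2 *pi/3, 7* sqrt(10)/10,sqrt( 7) , E, pi,5, 5.48, 6, 7, 8.35, 9*sqrt(13 ), 9*sqrt(17 ) ]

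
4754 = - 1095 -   -  5849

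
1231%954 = 277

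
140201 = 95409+44792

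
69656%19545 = 11021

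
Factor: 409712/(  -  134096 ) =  -17^( - 2 )*883^1 = - 883/289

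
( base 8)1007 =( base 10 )519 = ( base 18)1AF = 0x207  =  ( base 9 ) 636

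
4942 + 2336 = 7278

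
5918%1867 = 317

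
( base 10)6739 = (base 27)96g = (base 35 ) 5HJ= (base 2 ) 1101001010011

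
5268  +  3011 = 8279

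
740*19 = 14060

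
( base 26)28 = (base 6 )140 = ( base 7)114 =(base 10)60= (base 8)74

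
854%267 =53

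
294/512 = 147/256= 0.57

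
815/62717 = 815/62717 = 0.01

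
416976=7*59568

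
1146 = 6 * 191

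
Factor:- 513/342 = - 3/2 = -2^( - 1)*3^1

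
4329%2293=2036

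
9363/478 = 9363/478 =19.59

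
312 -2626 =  - 2314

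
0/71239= 0 = 0.00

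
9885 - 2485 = 7400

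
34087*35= 1193045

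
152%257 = 152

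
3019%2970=49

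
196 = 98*2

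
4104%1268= 300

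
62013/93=666  +  25/31 = 666.81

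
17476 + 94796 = 112272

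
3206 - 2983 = 223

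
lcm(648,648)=648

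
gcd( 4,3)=1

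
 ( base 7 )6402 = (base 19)64E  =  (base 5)33011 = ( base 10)2256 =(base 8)4320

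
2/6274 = 1/3137 = 0.00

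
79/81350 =79/81350 = 0.00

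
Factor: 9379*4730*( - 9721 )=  - 431249515070 = - 2^1*5^1*11^1 * 43^1*83^1 * 113^1*9721^1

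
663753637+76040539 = 739794176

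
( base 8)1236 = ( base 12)47A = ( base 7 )1645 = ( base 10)670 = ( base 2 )1010011110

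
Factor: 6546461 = 6546461^1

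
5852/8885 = 5852/8885=0.66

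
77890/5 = 15578=15578.00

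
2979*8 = 23832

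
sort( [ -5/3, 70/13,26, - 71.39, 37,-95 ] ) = [ - 95, - 71.39, - 5/3,70/13,26,37 ] 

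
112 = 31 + 81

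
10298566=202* 50983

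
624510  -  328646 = 295864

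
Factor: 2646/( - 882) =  - 3 = -  3^1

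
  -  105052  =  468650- 573702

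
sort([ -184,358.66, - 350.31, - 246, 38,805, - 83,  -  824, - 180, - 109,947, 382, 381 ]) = [ - 824  , - 350.31, - 246, - 184 , - 180, - 109 ,-83,38,358.66,381,  382 , 805, 947 ]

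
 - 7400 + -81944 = -89344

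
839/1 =839 = 839.00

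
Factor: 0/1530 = 0^1 = 0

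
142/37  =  142/37 = 3.84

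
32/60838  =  16/30419 = 0.00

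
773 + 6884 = 7657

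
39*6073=236847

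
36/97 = 36/97 = 0.37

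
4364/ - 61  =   - 4364/61=-71.54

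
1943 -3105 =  - 1162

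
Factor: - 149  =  -149^1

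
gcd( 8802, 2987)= 1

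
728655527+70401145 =799056672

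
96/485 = 96/485= 0.20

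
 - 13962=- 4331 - 9631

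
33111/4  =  33111/4 = 8277.75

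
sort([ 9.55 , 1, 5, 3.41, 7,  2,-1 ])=[ - 1, 1,2 , 3.41, 5 , 7, 9.55] 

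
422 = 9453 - 9031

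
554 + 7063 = 7617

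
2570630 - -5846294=8416924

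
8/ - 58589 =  - 8/58589 = - 0.00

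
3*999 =2997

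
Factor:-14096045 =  - 5^1*43^1*65563^1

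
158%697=158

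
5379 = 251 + 5128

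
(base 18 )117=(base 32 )at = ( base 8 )535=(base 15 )184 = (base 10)349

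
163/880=163/880 = 0.19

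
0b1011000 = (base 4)1120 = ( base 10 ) 88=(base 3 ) 10021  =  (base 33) 2M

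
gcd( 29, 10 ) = 1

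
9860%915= 710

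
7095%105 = 60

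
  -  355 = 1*(-355)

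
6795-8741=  -1946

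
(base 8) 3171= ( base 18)521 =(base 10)1657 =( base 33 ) 1H7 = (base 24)2L1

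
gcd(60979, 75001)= 1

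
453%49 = 12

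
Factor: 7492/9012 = 3^( - 1 )*751^( - 1 )*1873^1 = 1873/2253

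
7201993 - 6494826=707167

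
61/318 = 61/318 = 0.19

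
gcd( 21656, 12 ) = 4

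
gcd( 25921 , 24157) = 49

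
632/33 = 632/33 = 19.15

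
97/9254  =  97/9254 = 0.01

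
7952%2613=113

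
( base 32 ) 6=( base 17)6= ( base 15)6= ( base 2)110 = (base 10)6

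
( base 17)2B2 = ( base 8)1377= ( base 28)RB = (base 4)23333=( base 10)767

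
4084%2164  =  1920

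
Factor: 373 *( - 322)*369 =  - 44319114=-2^1 *3^2*7^1*23^1*41^1*373^1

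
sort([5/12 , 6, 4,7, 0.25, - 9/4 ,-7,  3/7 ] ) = [ -7, - 9/4,0.25,5/12,3/7,4, 6,7] 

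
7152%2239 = 435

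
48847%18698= 11451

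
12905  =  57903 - 44998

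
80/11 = 80/11 = 7.27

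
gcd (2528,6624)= 32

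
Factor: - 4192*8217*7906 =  - 2^6 * 3^2*11^1 * 59^1*67^1 * 83^1*131^1 = -272327419584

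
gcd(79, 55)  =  1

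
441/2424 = 147/808 = 0.18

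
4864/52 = 1216/13 = 93.54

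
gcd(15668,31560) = 4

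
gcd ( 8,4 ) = 4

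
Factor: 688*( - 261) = - 2^4*3^2*29^1*43^1 = - 179568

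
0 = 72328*0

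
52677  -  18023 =34654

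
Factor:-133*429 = - 57057 = - 3^1 * 7^1*11^1 * 13^1*19^1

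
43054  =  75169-32115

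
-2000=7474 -9474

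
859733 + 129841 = 989574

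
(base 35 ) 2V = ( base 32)35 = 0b1100101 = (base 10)101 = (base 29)3e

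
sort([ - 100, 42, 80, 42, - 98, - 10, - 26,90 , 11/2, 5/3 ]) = [ - 100,  -  98, - 26,-10,5/3,11/2 , 42,42,80,  90 ] 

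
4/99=4/99 = 0.04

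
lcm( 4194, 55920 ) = 167760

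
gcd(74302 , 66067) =1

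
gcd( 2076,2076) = 2076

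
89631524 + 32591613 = 122223137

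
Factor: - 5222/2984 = -2^( -2 ) * 7^1 = -7/4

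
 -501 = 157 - 658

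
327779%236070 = 91709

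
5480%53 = 21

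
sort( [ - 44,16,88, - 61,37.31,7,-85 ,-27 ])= [ - 85 , -61, - 44, - 27,7,16, 37.31,  88]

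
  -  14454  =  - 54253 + 39799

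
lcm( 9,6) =18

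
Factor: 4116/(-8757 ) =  - 196/417 = - 2^2*3^(-1)*7^2*139^(-1)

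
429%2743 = 429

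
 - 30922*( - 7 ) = 216454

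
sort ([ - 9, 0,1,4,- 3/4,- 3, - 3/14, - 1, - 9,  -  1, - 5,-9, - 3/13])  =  [-9 , - 9, - 9,  -  5, - 3,-1, - 1, - 3/4, - 3/13, - 3/14,0, 1,4 ]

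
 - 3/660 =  - 1+219/220 = - 0.00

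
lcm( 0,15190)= 0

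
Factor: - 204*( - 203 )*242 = 10021704 = 2^3* 3^1*7^1*11^2*17^1*29^1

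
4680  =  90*52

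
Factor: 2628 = 2^2*3^2*73^1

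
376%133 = 110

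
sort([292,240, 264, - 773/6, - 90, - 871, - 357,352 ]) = [ - 871, - 357, - 773/6, - 90, 240, 264,292, 352]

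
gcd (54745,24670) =5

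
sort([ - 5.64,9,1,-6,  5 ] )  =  [ - 6, - 5.64,1, 5 , 9]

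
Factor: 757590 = 2^1* 3^1*5^1 * 25253^1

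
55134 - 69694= - 14560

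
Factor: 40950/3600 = 2^( - 3 ) *7^1*13^1 = 91/8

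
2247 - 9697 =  - 7450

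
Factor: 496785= 3^1*5^1*33119^1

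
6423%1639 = 1506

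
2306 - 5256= - 2950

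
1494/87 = 17 + 5/29 = 17.17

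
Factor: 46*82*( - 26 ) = -2^3 * 13^1*23^1*41^1 = - 98072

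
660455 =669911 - 9456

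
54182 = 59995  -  5813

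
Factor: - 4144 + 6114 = 1970 = 2^1*5^1 *197^1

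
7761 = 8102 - 341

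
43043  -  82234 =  - 39191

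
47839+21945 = 69784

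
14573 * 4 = 58292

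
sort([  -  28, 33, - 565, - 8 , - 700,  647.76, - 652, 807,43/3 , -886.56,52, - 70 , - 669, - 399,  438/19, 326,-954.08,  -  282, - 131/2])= [ -954.08, - 886.56 , - 700, - 669, - 652, - 565,-399 ,  -  282, - 70, - 131/2 , - 28, - 8, 43/3, 438/19 , 33 , 52, 326,647.76,  807]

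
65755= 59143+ 6612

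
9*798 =7182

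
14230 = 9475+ 4755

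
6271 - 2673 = 3598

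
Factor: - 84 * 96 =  - 2^7 * 3^2*  7^1 = - 8064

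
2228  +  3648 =5876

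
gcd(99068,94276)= 4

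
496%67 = 27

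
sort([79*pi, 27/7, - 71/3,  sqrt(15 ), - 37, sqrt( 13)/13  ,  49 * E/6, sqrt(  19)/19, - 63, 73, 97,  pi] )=[ - 63, - 37, - 71/3,sqrt( 19)/19, sqrt( 13) /13,pi, 27/7, sqrt( 15),49 * E/6, 73,97,79*pi]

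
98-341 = -243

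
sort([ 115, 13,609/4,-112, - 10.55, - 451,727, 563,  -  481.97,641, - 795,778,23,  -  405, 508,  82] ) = [-795, - 481.97, - 451, - 405 , - 112, - 10.55, 13 , 23,  82,115,609/4,508,  563, 641,727,778]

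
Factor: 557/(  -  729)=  - 3^ ( - 6)*557^1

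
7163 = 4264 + 2899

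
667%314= 39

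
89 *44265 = 3939585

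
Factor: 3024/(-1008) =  - 3^1 = -3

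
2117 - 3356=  - 1239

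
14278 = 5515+8763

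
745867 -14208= 731659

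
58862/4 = 29431/2 = 14715.50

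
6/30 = 1/5 =0.20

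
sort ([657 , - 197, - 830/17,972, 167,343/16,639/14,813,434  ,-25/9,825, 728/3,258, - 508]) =[ - 508, - 197, - 830/17,- 25/9,343/16, 639/14, 167,728/3,  258,434  ,  657, 813,825,972]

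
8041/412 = 8041/412 = 19.52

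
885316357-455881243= 429435114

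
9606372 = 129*74468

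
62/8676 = 31/4338 = 0.01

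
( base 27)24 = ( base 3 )2011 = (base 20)2i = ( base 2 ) 111010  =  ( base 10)58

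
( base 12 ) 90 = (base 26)44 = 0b1101100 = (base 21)53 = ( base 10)108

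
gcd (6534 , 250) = 2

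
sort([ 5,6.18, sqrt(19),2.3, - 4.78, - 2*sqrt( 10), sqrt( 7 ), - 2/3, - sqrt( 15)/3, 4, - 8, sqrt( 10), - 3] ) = [ - 8 , - 2*sqrt(10), - 4.78, - 3, - sqrt (15)/3,-2/3,2.3,sqrt( 7), sqrt( 10),4,sqrt(19 ),5,6.18]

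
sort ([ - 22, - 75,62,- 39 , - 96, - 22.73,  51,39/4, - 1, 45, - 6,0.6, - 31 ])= [ - 96 , -75, - 39 ,-31  , - 22.73, - 22, - 6, - 1 , 0.6, 39/4,45, 51,  62 ]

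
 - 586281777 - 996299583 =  - 1582581360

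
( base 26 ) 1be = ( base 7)2563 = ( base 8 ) 1720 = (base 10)976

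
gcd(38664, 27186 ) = 6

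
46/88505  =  46/88505 = 0.00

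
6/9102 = 1/1517 = 0.00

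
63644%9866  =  4448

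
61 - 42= 19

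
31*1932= 59892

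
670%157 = 42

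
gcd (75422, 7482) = 86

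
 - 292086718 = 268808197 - 560894915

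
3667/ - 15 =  - 245 + 8/15  =  -  244.47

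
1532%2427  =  1532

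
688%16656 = 688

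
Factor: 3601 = 13^1*277^1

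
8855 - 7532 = 1323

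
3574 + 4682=8256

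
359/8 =44 + 7/8 = 44.88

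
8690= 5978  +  2712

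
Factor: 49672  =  2^3*7^1 * 887^1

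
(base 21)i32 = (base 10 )8003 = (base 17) 1ABD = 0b1111101000011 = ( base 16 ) 1f43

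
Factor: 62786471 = 11^1 * 5707861^1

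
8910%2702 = 804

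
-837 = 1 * ( - 837 )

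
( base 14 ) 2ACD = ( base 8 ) 16715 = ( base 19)122a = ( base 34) 6kd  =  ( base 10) 7629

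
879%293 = 0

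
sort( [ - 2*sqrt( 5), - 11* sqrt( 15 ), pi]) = [ - 11*sqrt( 15),  -  2*sqrt( 5), pi]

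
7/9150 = 7/9150 = 0.00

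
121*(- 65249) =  - 7895129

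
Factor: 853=853^1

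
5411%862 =239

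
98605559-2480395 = 96125164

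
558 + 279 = 837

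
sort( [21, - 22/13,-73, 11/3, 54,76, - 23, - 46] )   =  [-73, - 46, - 23, - 22/13,11/3,  21,54,76]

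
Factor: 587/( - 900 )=-2^( - 2)*3^( - 2) * 5^(-2) * 587^1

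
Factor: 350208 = 2^11*3^2*19^1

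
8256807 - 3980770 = 4276037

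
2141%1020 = 101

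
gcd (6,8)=2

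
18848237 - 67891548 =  - 49043311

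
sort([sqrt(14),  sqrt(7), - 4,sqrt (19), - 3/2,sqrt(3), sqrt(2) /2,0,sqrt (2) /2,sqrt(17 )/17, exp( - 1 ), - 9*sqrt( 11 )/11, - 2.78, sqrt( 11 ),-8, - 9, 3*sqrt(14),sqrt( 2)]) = [ - 9, - 8, - 4, - 2.78, - 9*sqrt(11 )/11 , - 3/2, 0,  sqrt( 17)/17, exp(- 1), sqrt ( 2 )/2, sqrt( 2)/2, sqrt( 2), sqrt(3 ), sqrt ( 7), sqrt (11 ), sqrt(14),sqrt(19), 3*sqrt(14 )]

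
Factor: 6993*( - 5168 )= - 36139824 = - 2^4*3^3*7^1*17^1*19^1*37^1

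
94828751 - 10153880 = 84674871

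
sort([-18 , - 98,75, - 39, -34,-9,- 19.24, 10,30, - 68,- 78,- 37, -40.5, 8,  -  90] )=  [- 98 ,-90,- 78, - 68,  -  40.5,-39, - 37,  -  34 , - 19.24,- 18, -9, 8,10,  30,75]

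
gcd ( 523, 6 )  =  1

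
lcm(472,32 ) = 1888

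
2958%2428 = 530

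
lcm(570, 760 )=2280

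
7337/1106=6 +701/1106  =  6.63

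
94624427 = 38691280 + 55933147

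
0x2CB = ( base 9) 874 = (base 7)2041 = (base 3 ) 222111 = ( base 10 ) 715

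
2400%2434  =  2400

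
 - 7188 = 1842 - 9030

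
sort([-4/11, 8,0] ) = [ -4/11, 0,8]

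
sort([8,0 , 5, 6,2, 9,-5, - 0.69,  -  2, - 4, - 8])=[ - 8, - 5,-4 ,  -  2, - 0.69,0 , 2,5, 6,8, 9]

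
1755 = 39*45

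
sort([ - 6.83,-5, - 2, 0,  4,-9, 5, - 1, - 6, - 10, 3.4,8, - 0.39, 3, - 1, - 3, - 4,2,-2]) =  [ - 10, - 9, - 6.83,  -  6 ,- 5, - 4, - 3, - 2, - 2, - 1,-1,  -  0.39, 0, 2,3, 3.4, 4, 5,  8]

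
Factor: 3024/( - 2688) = - 2^(  -  3 )* 3^2 = -9/8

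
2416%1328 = 1088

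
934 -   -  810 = 1744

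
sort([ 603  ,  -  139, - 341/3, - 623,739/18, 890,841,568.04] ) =[ - 623,-139,-341/3, 739/18,568.04,  603,841, 890 ]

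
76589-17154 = 59435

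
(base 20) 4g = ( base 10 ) 96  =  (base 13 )75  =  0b1100000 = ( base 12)80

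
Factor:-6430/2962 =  - 5^1*643^1*1481^( - 1) = -3215/1481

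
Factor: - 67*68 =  - 4556  =  - 2^2 * 17^1*67^1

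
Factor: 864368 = 2^4*89^1*607^1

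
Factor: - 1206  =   - 2^1*3^2*67^1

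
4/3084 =1/771=0.00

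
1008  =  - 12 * (-84 ) 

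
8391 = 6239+2152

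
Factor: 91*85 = 5^1*7^1*  13^1 * 17^1 = 7735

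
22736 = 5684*4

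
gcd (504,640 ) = 8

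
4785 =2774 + 2011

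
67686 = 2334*29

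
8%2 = 0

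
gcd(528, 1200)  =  48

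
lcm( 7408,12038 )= 96304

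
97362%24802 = 22956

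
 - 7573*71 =-537683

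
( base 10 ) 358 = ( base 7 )1021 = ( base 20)HI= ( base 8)546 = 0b101100110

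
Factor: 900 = 2^2*3^2*5^2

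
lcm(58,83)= 4814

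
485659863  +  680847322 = 1166507185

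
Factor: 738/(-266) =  - 3^2*7^ ( - 1 )*19^( - 1 )*41^1= -369/133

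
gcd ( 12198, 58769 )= 1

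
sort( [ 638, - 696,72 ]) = [  -  696,72,638 ]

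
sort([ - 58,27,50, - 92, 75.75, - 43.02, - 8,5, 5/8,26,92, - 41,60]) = [ - 92, - 58  ,  -  43.02, - 41,-8  ,  5/8 , 5, 26, 27, 50,60, 75.75, 92 ]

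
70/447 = 70/447 = 0.16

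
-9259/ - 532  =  9259/532=17.40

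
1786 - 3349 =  - 1563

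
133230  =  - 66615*(-2)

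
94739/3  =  94739/3 = 31579.67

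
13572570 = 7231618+6340952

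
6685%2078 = 451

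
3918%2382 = 1536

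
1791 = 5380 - 3589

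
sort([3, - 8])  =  [ - 8,3 ] 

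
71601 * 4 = 286404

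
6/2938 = 3/1469= 0.00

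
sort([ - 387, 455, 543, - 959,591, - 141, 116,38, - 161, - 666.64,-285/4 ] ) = [ - 959 , - 666.64, - 387,-161, - 141,  -  285/4,38, 116,455,  543,591]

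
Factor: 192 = 2^6*3^1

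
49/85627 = 49/85627 = 0.00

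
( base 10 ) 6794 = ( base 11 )5117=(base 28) 8ii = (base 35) 5J4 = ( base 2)1101010001010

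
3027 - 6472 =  - 3445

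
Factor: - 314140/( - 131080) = 139/58 = 2^(  -  1 ) * 29^( - 1)* 139^1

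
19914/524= 38 +1/262=   38.00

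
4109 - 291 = 3818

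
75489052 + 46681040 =122170092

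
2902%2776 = 126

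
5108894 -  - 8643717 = 13752611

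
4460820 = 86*51870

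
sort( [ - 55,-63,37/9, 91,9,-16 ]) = [-63,-55,-16  ,  37/9,9,91]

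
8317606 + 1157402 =9475008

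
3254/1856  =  1627/928 = 1.75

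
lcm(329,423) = 2961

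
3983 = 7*569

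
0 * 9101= 0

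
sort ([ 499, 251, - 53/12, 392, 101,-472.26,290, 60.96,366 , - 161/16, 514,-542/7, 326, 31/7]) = [ - 472.26, - 542/7,- 161/16,  -  53/12,31/7,  60.96,101, 251, 290, 326, 366, 392,499, 514]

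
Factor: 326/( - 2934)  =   - 3^( - 2)=- 1/9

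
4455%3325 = 1130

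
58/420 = 29/210 = 0.14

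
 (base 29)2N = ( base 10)81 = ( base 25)36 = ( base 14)5b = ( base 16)51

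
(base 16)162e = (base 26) 8AA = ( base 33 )572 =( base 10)5678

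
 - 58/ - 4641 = 58/4641 = 0.01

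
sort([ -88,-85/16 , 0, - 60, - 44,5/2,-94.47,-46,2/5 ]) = [ -94.47, - 88, - 60, - 46,-44,  -  85/16, 0, 2/5,5/2 ]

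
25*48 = 1200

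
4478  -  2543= 1935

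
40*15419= 616760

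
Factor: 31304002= 2^1*15652001^1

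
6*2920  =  17520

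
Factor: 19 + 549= 568   =  2^3*71^1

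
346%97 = 55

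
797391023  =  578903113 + 218487910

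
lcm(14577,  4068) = 174924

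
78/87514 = 39/43757 = 0.00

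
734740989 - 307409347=427331642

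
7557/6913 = 7557/6913 = 1.09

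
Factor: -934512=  - 2^4 * 3^1*19469^1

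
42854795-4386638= 38468157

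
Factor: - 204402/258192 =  - 19/24 = -  2^( - 3)*3^( - 1)*19^1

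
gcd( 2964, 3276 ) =156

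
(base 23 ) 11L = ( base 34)gt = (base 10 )573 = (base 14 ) 2cd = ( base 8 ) 1075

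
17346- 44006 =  - 26660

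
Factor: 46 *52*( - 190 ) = -2^4 * 5^1*13^1*19^1*23^1 = - 454480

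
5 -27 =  - 22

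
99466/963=103 + 277/963  =  103.29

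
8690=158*55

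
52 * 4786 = 248872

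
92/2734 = 46/1367 = 0.03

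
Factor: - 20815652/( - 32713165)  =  2^2*5^( - 1) * 11^1*13^1*151^1 * 241^1*6542633^(  -  1)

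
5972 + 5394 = 11366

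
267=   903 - 636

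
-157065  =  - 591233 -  - 434168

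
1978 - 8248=-6270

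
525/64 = 525/64 = 8.20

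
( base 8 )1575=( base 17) 319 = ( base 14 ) 47B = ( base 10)893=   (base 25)1AI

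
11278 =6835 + 4443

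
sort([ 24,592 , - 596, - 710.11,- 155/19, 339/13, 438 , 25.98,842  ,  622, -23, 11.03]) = [ - 710.11, - 596, - 23, -155/19,11.03,24, 25.98 , 339/13,438, 592,  622,842] 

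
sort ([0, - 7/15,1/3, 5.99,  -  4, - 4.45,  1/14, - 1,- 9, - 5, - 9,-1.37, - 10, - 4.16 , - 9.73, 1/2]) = [ - 10, - 9.73,-9,  -  9, - 5,-4.45,-4.16 , - 4,  -  1.37,-1 , - 7/15,0, 1/14,1/3,1/2, 5.99]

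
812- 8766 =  - 7954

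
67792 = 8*8474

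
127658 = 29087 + 98571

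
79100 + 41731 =120831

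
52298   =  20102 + 32196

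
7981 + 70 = 8051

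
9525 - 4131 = 5394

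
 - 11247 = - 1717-9530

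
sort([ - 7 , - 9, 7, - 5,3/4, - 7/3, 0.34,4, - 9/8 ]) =[ - 9, - 7, - 5, - 7/3, - 9/8, 0.34, 3/4, 4, 7 ]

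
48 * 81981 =3935088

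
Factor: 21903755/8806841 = 5^1*41^(-1) * 79^( - 1)  *  2719^( - 1)*4380751^1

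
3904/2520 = 1+173/315 = 1.55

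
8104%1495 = 629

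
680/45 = 136/9 = 15.11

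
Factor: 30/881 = 2^1*3^1* 5^1*881^(  -  1 )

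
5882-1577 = 4305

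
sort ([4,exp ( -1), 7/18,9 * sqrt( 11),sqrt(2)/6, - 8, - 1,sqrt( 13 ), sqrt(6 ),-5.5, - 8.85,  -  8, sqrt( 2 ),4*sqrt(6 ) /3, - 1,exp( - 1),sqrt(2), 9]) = [ - 8.85,-8,-8, - 5.5, - 1, - 1,sqrt(2)/6, exp( - 1),exp( - 1 ),  7/18,sqrt( 2),sqrt(2), sqrt(6),4*sqrt(6)/3,sqrt( 13 ),  4,9, 9*sqrt(11)]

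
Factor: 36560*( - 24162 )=  -  883362720 = -  2^5*3^1*5^1* 457^1*4027^1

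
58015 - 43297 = 14718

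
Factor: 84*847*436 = 2^4* 3^1*7^2 * 11^2 * 109^1 = 31020528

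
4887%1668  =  1551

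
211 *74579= 15736169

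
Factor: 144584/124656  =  2^( - 1 ) * 3^(-1)*7^( - 2 )*11^1*31^1 = 341/294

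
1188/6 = 198 = 198.00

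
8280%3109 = 2062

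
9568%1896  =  88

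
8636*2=17272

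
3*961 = 2883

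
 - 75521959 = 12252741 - 87774700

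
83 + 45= 128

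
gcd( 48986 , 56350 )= 14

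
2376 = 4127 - 1751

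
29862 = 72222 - 42360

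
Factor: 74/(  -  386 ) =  - 37/193=   -  37^1*193^( - 1)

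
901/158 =901/158 =5.70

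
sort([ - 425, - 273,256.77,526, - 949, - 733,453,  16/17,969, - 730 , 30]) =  [- 949,- 733, - 730, - 425,-273,16/17, 30,256.77,  453,526,969]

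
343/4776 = 343/4776  =  0.07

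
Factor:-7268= - 2^2*23^1*79^1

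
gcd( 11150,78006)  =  2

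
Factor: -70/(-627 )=2^1*3^( - 1 ) * 5^1*7^1 * 11^(-1) * 19^ ( - 1 )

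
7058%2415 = 2228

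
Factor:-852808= - 2^3*11^2*881^1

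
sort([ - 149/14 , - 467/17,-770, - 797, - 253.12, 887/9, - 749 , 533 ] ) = [ - 797, - 770,  -  749, - 253.12,-467/17, - 149/14,887/9  ,  533]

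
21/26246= 21/26246 = 0.00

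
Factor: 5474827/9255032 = 2^(  -  3 ) * 37^( - 1)*197^1 *27791^1 *31267^ (  -  1)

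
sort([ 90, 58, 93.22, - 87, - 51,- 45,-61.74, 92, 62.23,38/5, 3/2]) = [ - 87,-61.74,  -  51 ,  -  45, 3/2, 38/5 , 58,  62.23 , 90, 92, 93.22 ] 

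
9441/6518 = 9441/6518 = 1.45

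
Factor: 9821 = 7^1*  23^1*61^1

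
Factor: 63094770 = 2^1*3^2*5^1*89^1*7877^1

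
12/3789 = 4/1263 =0.00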